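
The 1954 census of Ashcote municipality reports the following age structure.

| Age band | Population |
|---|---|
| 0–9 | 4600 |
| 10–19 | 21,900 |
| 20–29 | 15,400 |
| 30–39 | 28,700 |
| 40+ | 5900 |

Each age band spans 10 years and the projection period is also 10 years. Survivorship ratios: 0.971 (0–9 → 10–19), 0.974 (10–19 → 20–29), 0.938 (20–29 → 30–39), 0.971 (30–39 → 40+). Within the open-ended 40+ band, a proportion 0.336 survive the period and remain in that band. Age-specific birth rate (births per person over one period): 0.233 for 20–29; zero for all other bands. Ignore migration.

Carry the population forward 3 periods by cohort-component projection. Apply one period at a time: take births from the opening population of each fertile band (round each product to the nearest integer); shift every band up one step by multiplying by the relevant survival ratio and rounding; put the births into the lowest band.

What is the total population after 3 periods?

Period 1.
Births: 15400 * 0.233 = 3588
10–19: 4600 * 0.971 = 4467
20–29: 21900 * 0.974 = 21331
30–39: 15400 * 0.938 = 14445
40+: 28700 * 0.971 + 5900 * 0.336 = 27868 + 1982 = 29850
→ [3588, 4467, 21331, 14445, 29850]
Period 2.
Births: 21331 * 0.233 = 4970
10–19: 3588 * 0.971 = 3484
20–29: 4467 * 0.974 = 4351
30–39: 21331 * 0.938 = 20008
40+: 14445 * 0.971 + 29850 * 0.336 = 14026 + 10030 = 24056
→ [4970, 3484, 4351, 20008, 24056]
Period 3.
Births: 4351 * 0.233 = 1014
10–19: 4970 * 0.971 = 4826
20–29: 3484 * 0.974 = 3393
30–39: 4351 * 0.938 = 4081
40+: 20008 * 0.971 + 24056 * 0.336 = 19428 + 8083 = 27511
→ [1014, 4826, 3393, 4081, 27511]
Total after period 3: 1014 + 4826 + 3393 + 4081 + 27511 = 40825

40825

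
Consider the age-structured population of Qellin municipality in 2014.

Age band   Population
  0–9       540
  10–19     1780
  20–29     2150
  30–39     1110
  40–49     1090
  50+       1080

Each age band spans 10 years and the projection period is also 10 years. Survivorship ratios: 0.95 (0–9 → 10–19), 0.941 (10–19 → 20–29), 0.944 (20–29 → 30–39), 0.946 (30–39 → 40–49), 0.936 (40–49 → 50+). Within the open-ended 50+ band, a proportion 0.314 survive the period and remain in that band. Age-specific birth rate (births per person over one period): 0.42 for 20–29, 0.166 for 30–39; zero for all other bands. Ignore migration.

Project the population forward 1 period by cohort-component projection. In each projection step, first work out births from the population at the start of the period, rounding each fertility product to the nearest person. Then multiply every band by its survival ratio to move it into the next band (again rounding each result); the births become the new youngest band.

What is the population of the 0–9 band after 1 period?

1087

Period 1.
Births: 2150 × 0.42 = 903  |  1110 × 0.166 = 184 — total 1087
10–19: 540 × 0.95 = 513
20–29: 1780 × 0.941 = 1675
30–39: 2150 × 0.944 = 2030
40–49: 1110 × 0.946 = 1050
50+: 1090 × 0.936 + 1080 × 0.314 = 1020 + 339 = 1359
Population now: 0–9=1087, 10–19=513, 20–29=1675, 30–39=2030, 40–49=1050, 50+=1359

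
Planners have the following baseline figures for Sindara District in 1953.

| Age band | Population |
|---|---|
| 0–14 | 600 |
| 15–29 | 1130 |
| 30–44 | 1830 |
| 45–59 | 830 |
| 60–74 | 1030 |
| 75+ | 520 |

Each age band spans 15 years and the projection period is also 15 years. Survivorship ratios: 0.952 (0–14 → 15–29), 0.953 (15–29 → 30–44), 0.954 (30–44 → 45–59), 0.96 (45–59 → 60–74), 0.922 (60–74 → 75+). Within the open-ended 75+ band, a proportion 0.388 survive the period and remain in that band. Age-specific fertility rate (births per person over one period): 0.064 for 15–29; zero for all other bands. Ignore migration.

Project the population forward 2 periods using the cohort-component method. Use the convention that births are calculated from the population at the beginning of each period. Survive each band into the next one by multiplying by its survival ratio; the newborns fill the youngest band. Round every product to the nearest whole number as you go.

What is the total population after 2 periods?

— Period 1 —
Births: 1130 * 0.064 = 72
15–29: 600 * 0.952 = 571
30–44: 1130 * 0.953 = 1077
45–59: 1830 * 0.954 = 1746
60–74: 830 * 0.96 = 797
75+: 1030 * 0.922 + 520 * 0.388 = 950 + 202 = 1152
End of period: [72, 571, 1077, 1746, 797, 1152]
— Period 2 —
Births: 571 * 0.064 = 37
15–29: 72 * 0.952 = 69
30–44: 571 * 0.953 = 544
45–59: 1077 * 0.954 = 1027
60–74: 1746 * 0.96 = 1676
75+: 797 * 0.922 + 1152 * 0.388 = 735 + 447 = 1182
End of period: [37, 69, 544, 1027, 1676, 1182]
Total after period 2: 37 + 69 + 544 + 1027 + 1676 + 1182 = 4535

4535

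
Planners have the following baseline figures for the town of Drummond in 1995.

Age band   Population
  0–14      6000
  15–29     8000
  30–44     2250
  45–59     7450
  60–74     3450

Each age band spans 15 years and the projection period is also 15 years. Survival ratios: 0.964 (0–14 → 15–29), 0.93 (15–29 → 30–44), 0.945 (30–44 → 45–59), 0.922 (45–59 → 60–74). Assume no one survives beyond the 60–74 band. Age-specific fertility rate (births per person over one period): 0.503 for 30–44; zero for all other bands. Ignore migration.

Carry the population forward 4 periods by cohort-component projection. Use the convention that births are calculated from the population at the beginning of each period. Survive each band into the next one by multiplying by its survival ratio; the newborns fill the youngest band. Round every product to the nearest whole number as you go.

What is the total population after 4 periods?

12121

— Period 1 —
Births: 2250 × 0.503 = 1132
15–29: 6000 × 0.964 = 5784
30–44: 8000 × 0.93 = 7440
45–59: 2250 × 0.945 = 2126
60–74: 7450 × 0.922 = 6869
Population now: 0–14=1132, 15–29=5784, 30–44=7440, 45–59=2126, 60–74=6869
— Period 2 —
Births: 7440 × 0.503 = 3742
15–29: 1132 × 0.964 = 1091
30–44: 5784 × 0.93 = 5379
45–59: 7440 × 0.945 = 7031
60–74: 2126 × 0.922 = 1960
Population now: 0–14=3742, 15–29=1091, 30–44=5379, 45–59=7031, 60–74=1960
— Period 3 —
Births: 5379 × 0.503 = 2706
15–29: 3742 × 0.964 = 3607
30–44: 1091 × 0.93 = 1015
45–59: 5379 × 0.945 = 5083
60–74: 7031 × 0.922 = 6483
Population now: 0–14=2706, 15–29=3607, 30–44=1015, 45–59=5083, 60–74=6483
— Period 4 —
Births: 1015 × 0.503 = 511
15–29: 2706 × 0.964 = 2609
30–44: 3607 × 0.93 = 3355
45–59: 1015 × 0.945 = 959
60–74: 5083 × 0.922 = 4687
Population now: 0–14=511, 15–29=2609, 30–44=3355, 45–59=959, 60–74=4687
Total after period 4: 511 + 2609 + 3355 + 959 + 4687 = 12121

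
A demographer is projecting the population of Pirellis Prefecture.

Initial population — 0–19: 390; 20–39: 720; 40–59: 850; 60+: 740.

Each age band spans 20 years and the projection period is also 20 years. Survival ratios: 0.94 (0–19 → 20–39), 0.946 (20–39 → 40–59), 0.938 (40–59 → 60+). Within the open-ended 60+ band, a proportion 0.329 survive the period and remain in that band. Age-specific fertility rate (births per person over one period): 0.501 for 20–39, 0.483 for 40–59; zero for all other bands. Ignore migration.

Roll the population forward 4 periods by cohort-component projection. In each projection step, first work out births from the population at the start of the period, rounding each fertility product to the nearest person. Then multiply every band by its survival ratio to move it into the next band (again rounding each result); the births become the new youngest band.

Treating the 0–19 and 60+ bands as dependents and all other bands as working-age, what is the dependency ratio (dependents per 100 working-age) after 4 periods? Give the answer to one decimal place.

149.6

After projecting period 1:
Births: 720 * 0.501 = 361, 850 * 0.483 = 411 ⇒ total 772
20–39: 390 * 0.94 = 367
40–59: 720 * 0.946 = 681
60+: 850 * 0.938 + 740 * 0.329 = 797 + 243 = 1040
Population now: 0–19=772, 20–39=367, 40–59=681, 60+=1040
After projecting period 2:
Births: 367 * 0.501 = 184, 681 * 0.483 = 329 ⇒ total 513
20–39: 772 * 0.94 = 726
40–59: 367 * 0.946 = 347
60+: 681 * 0.938 + 1040 * 0.329 = 639 + 342 = 981
Population now: 0–19=513, 20–39=726, 40–59=347, 60+=981
After projecting period 3:
Births: 726 * 0.501 = 364, 347 * 0.483 = 168 ⇒ total 532
20–39: 513 * 0.94 = 482
40–59: 726 * 0.946 = 687
60+: 347 * 0.938 + 981 * 0.329 = 325 + 323 = 648
Population now: 0–19=532, 20–39=482, 40–59=687, 60+=648
After projecting period 4:
Births: 482 * 0.501 = 241, 687 * 0.483 = 332 ⇒ total 573
20–39: 532 * 0.94 = 500
40–59: 482 * 0.946 = 456
60+: 687 * 0.938 + 648 * 0.329 = 644 + 213 = 857
Population now: 0–19=573, 20–39=500, 40–59=456, 60+=857
Dependents (band 0–19 + band 60+) = 573 + 857 = 1430; working-age = 956; ratio = 1430/956 × 100 = 149.6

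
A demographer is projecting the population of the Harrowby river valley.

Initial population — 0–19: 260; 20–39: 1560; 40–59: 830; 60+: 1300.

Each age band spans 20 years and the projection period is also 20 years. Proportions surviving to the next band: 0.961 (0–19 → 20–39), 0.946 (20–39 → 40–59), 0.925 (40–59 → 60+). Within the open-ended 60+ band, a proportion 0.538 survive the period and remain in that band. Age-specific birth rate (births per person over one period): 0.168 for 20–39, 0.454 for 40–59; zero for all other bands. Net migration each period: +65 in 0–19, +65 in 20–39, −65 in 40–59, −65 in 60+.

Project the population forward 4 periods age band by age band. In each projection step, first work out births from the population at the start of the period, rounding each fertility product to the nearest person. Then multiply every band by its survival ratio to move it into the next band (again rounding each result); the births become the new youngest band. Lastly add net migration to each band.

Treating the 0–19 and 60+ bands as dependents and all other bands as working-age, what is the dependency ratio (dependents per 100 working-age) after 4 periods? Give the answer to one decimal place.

161.4

Numbering the groups 1..4 from youngest to oldest:
Period 1:
Births: 1560 × 0.168 = 262 ; 830 × 0.454 = 377 — total 639
Group 2: 260 × 0.961 = 250
Group 3: 1560 × 0.946 = 1476
Group 4: 830 × 0.925 + 1300 × 0.538 = 768 + 699 = 1467
Net migration: Group 1 + 65 → 704; Group 2 + 65 → 315; Group 3 − 65 → 1411; Group 4 − 65 → 1402
End of period: [704, 315, 1411, 1402]
Period 2:
Births: 315 × 0.168 = 53 ; 1411 × 0.454 = 641 — total 694
Group 2: 704 × 0.961 = 677
Group 3: 315 × 0.946 = 298
Group 4: 1411 × 0.925 + 1402 × 0.538 = 1305 + 754 = 2059
Net migration: Group 1 + 65 → 759; Group 2 + 65 → 742; Group 3 − 65 → 233; Group 4 − 65 → 1994
End of period: [759, 742, 233, 1994]
Period 3:
Births: 742 × 0.168 = 125 ; 233 × 0.454 = 106 — total 231
Group 2: 759 × 0.961 = 729
Group 3: 742 × 0.946 = 702
Group 4: 233 × 0.925 + 1994 × 0.538 = 216 + 1073 = 1289
Net migration: Group 1 + 65 → 296; Group 2 + 65 → 794; Group 3 − 65 → 637; Group 4 − 65 → 1224
End of period: [296, 794, 637, 1224]
Period 4:
Births: 794 × 0.168 = 133 ; 637 × 0.454 = 289 — total 422
Group 2: 296 × 0.961 = 284
Group 3: 794 × 0.946 = 751
Group 4: 637 × 0.925 + 1224 × 0.538 = 589 + 659 = 1248
Net migration: Group 1 + 65 → 487; Group 2 + 65 → 349; Group 3 − 65 → 686; Group 4 − 65 → 1183
End of period: [487, 349, 686, 1183]
Dependents (band 0–19 + band 60+) = 487 + 1183 = 1670; working-age = 1035; ratio = 1670/1035 × 100 = 161.4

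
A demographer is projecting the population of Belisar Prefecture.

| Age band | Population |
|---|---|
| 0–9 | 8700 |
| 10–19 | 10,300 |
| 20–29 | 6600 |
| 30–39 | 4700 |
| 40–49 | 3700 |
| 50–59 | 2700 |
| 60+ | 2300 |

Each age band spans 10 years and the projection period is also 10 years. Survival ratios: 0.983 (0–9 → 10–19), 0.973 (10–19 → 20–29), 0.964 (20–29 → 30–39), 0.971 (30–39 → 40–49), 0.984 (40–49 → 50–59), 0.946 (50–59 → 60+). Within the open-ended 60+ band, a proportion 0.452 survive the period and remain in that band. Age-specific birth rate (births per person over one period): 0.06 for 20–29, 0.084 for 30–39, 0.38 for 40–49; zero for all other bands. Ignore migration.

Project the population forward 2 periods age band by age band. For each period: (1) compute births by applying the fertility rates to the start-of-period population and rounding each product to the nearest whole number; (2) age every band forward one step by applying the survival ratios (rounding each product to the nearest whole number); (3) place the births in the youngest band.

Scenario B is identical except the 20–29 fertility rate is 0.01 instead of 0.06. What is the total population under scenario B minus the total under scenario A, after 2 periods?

Period 1:
Births: 6600 * 0.06 = 396  |  4700 * 0.084 = 395  |  3700 * 0.38 = 1406 → total 2197
10–19: 8700 * 0.983 = 8552
20–29: 10300 * 0.973 = 10022
30–39: 6600 * 0.964 = 6362
40–49: 4700 * 0.971 = 4564
50–59: 3700 * 0.984 = 3641
60+: 2700 * 0.946 + 2300 * 0.452 = 2554 + 1040 = 3594
Population now: 0–9=2197, 10–19=8552, 20–29=10022, 30–39=6362, 40–49=4564, 50–59=3641, 60+=3594
Period 2:
Births: 10022 * 0.06 = 601  |  6362 * 0.084 = 534  |  4564 * 0.38 = 1734 → total 2869
10–19: 2197 * 0.983 = 2160
20–29: 8552 * 0.973 = 8321
30–39: 10022 * 0.964 = 9661
40–49: 6362 * 0.971 = 6178
50–59: 4564 * 0.984 = 4491
60+: 3641 * 0.946 + 3594 * 0.452 = 3444 + 1624 = 5068
Population now: 0–9=2869, 10–19=2160, 20–29=8321, 30–39=9661, 40–49=6178, 50–59=4491, 60+=5068
Scenario A total after 2 periods: 38748
Scenario B projection —
Period 1:
Births: 6600 * 0.01 = 66  |  4700 * 0.084 = 395  |  3700 * 0.38 = 1406 → total 1867
10–19: 8700 * 0.983 = 8552
20–29: 10300 * 0.973 = 10022
30–39: 6600 * 0.964 = 6362
40–49: 4700 * 0.971 = 4564
50–59: 3700 * 0.984 = 3641
60+: 2700 * 0.946 + 2300 * 0.452 = 2554 + 1040 = 3594
Population now: 0–9=1867, 10–19=8552, 20–29=10022, 30–39=6362, 40–49=4564, 50–59=3641, 60+=3594
Period 2:
Births: 10022 * 0.01 = 100  |  6362 * 0.084 = 534  |  4564 * 0.38 = 1734 → total 2368
10–19: 1867 * 0.983 = 1835
20–29: 8552 * 0.973 = 8321
30–39: 10022 * 0.964 = 9661
40–49: 6362 * 0.971 = 6178
50–59: 4564 * 0.984 = 4491
60+: 3641 * 0.946 + 3594 * 0.452 = 3444 + 1624 = 5068
Population now: 0–9=2368, 10–19=1835, 20–29=8321, 30–39=9661, 40–49=6178, 50–59=4491, 60+=5068
Scenario B total after 2 periods: 37922
Difference B − A = 37922 − 38748 = -826

-826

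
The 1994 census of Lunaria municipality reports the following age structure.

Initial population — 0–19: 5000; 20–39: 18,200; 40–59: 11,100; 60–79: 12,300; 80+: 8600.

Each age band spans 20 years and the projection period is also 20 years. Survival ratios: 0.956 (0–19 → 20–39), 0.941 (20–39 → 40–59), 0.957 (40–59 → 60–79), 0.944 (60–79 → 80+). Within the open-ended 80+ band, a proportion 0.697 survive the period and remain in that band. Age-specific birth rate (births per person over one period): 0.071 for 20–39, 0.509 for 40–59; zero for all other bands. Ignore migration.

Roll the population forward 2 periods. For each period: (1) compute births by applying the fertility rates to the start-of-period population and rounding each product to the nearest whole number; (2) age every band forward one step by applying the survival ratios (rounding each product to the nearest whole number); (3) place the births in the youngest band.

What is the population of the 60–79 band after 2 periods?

16390

Numbering the bands 1..5 from youngest to oldest:
[period 1]
Births: 18200 * 0.071 = 1292  |  11100 * 0.509 = 5650 → 6942
Band 2: 5000 * 0.956 = 4780
Band 3: 18200 * 0.941 = 17126
Band 4: 11100 * 0.957 = 10623
Band 5: 12300 * 0.944 + 8600 * 0.697 = 11611 + 5994 = 17605
Giving 6942 / 4780 / 17126 / 10623 / 17605.
[period 2]
Births: 4780 * 0.071 = 339  |  17126 * 0.509 = 8717 → 9056
Band 2: 6942 * 0.956 = 6637
Band 3: 4780 * 0.941 = 4498
Band 4: 17126 * 0.957 = 16390
Band 5: 10623 * 0.944 + 17605 * 0.697 = 10028 + 12271 = 22299
Giving 9056 / 6637 / 4498 / 16390 / 22299.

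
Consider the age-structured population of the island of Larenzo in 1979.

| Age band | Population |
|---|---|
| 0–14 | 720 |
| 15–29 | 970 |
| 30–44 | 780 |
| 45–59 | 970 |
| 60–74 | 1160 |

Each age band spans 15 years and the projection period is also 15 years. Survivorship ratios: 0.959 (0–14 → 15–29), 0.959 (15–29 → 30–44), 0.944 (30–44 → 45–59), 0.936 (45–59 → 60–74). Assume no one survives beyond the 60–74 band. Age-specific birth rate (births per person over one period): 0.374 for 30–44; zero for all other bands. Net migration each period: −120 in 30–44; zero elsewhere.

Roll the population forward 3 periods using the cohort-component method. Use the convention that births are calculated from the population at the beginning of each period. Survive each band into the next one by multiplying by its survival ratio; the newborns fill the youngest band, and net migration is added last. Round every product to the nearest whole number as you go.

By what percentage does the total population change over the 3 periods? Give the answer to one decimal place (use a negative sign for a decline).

-59.3

Period 1.
Births: 780 * 0.374 = 292
15–29: 720 * 0.959 = 690
30–44: 970 * 0.959 = 930
45–59: 780 * 0.944 = 736
60–74: 970 * 0.936 = 908
Net migration: 30–44 − 120 → 810
End of period: [292, 690, 810, 736, 908]
Period 2.
Births: 810 * 0.374 = 303
15–29: 292 * 0.959 = 280
30–44: 690 * 0.959 = 662
45–59: 810 * 0.944 = 765
60–74: 736 * 0.936 = 689
Net migration: 30–44 − 120 → 542
End of period: [303, 280, 542, 765, 689]
Period 3.
Births: 542 * 0.374 = 203
15–29: 303 * 0.959 = 291
30–44: 280 * 0.959 = 269
45–59: 542 * 0.944 = 512
60–74: 765 * 0.936 = 716
Net migration: 30–44 − 120 → 149
End of period: [203, 291, 149, 512, 716]
Total: 4600 → 1871; change = -2729; percentage change = -59.3%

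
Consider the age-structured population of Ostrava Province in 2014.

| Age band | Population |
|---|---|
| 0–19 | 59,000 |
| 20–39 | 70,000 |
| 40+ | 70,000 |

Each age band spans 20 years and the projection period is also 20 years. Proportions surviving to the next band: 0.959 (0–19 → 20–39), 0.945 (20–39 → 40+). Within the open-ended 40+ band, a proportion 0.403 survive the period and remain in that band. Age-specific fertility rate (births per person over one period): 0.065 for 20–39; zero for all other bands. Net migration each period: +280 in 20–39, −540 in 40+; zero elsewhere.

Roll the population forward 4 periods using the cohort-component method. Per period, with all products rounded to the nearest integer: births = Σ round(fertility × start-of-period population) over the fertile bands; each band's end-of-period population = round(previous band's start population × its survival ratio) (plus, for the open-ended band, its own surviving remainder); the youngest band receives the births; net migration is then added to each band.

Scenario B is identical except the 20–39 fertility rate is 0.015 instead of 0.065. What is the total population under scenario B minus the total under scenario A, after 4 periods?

Period 1:
Births: 70000 * 0.065 = 4550
20–39: 59000 * 0.959 = 56581
40+: 70000 * 0.945 + 70000 * 0.403 = 66150 + 28210 = 94360
Net migration: 20–39 + 280 → 56861; 40+ − 540 → 93820
→ [4550, 56861, 93820]
Period 2:
Births: 56861 * 0.065 = 3696
20–39: 4550 * 0.959 = 4363
40+: 56861 * 0.945 + 93820 * 0.403 = 53734 + 37809 = 91543
Net migration: 20–39 + 280 → 4643; 40+ − 540 → 91003
→ [3696, 4643, 91003]
Period 3:
Births: 4643 * 0.065 = 302
20–39: 3696 * 0.959 = 3544
40+: 4643 * 0.945 + 91003 * 0.403 = 4388 + 36674 = 41062
Net migration: 20–39 + 280 → 3824; 40+ − 540 → 40522
→ [302, 3824, 40522]
Period 4:
Births: 3824 * 0.065 = 249
20–39: 302 * 0.959 = 290
40+: 3824 * 0.945 + 40522 * 0.403 = 3614 + 16330 = 19944
Net migration: 20–39 + 280 → 570; 40+ − 540 → 19404
→ [249, 570, 19404]
Scenario A total after 4 periods: 20223
Scenario B projection —
Period 1:
Births: 70000 * 0.015 = 1050
20–39: 59000 * 0.959 = 56581
40+: 70000 * 0.945 + 70000 * 0.403 = 66150 + 28210 = 94360
Net migration: 20–39 + 280 → 56861; 40+ − 540 → 93820
→ [1050, 56861, 93820]
Period 2:
Births: 56861 * 0.015 = 853
20–39: 1050 * 0.959 = 1007
40+: 56861 * 0.945 + 93820 * 0.403 = 53734 + 37809 = 91543
Net migration: 20–39 + 280 → 1287; 40+ − 540 → 91003
→ [853, 1287, 91003]
Period 3:
Births: 1287 * 0.015 = 19
20–39: 853 * 0.959 = 818
40+: 1287 * 0.945 + 91003 * 0.403 = 1216 + 36674 = 37890
Net migration: 20–39 + 280 → 1098; 40+ − 540 → 37350
→ [19, 1098, 37350]
Period 4:
Births: 1098 * 0.015 = 16
20–39: 19 * 0.959 = 18
40+: 1098 * 0.945 + 37350 * 0.403 = 1038 + 15052 = 16090
Net migration: 20–39 + 280 → 298; 40+ − 540 → 15550
→ [16, 298, 15550]
Scenario B total after 4 periods: 15864
Difference B − A = 15864 − 20223 = -4359

-4359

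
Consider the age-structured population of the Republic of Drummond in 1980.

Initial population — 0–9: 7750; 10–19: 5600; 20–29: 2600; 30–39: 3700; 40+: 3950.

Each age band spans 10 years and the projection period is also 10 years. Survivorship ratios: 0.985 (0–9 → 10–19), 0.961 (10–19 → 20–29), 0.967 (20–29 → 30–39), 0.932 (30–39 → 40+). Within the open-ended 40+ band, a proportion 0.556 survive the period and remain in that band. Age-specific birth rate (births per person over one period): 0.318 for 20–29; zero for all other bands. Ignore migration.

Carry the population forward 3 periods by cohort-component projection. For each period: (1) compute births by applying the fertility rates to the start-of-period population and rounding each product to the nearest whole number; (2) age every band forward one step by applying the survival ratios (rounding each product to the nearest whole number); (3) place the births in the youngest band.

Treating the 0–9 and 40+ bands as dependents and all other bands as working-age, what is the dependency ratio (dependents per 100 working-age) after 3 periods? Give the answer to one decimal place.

107.0

Let band 1 be 0–9 through band 5 = 40+.
[period 1]
Births: 2600 × 0.318 = 827
Band 2: 7750 × 0.985 = 7634
Band 3: 5600 × 0.961 = 5382
Band 4: 2600 × 0.967 = 2514
Band 5: 3700 × 0.932 + 3950 × 0.556 = 3448 + 2196 = 5644
End of period: [827, 7634, 5382, 2514, 5644]
[period 2]
Births: 5382 × 0.318 = 1711
Band 2: 827 × 0.985 = 815
Band 3: 7634 × 0.961 = 7336
Band 4: 5382 × 0.967 = 5204
Band 5: 2514 × 0.932 + 5644 × 0.556 = 2343 + 3138 = 5481
End of period: [1711, 815, 7336, 5204, 5481]
[period 3]
Births: 7336 × 0.318 = 2333
Band 2: 1711 × 0.985 = 1685
Band 3: 815 × 0.961 = 783
Band 4: 7336 × 0.967 = 7094
Band 5: 5204 × 0.932 + 5481 × 0.556 = 4850 + 3047 = 7897
End of period: [2333, 1685, 783, 7094, 7897]
Dependents (band 0–9 + band 40+) = 2333 + 7897 = 10230; working-age = 9562; ratio = 10230/9562 × 100 = 107.0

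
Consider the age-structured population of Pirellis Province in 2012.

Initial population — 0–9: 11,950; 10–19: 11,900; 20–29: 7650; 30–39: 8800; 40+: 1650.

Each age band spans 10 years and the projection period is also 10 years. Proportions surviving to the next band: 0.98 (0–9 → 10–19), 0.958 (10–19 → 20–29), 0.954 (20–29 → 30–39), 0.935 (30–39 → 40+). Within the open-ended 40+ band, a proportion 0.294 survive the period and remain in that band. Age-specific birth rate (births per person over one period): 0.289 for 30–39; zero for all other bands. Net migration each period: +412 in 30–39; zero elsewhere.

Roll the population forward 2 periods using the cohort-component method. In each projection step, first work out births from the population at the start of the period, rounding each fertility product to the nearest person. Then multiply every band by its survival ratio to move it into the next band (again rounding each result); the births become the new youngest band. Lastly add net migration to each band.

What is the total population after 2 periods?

Period 1:
Births: 8800 × 0.289 = 2543
10–19: 11950 × 0.98 = 11711
20–29: 11900 × 0.958 = 11400
30–39: 7650 × 0.954 = 7298
40+: 8800 × 0.935 + 1650 × 0.294 = 8228 + 485 = 8713
Net migration: 30–39 + 412 → 7710
End of period: [2543, 11711, 11400, 7710, 8713]
Period 2:
Births: 7710 × 0.289 = 2228
10–19: 2543 × 0.98 = 2492
20–29: 11711 × 0.958 = 11219
30–39: 11400 × 0.954 = 10876
40+: 7710 × 0.935 + 8713 × 0.294 = 7209 + 2562 = 9771
Net migration: 30–39 + 412 → 11288
End of period: [2228, 2492, 11219, 11288, 9771]
Total after period 2: 2228 + 2492 + 11219 + 11288 + 9771 = 36998

36998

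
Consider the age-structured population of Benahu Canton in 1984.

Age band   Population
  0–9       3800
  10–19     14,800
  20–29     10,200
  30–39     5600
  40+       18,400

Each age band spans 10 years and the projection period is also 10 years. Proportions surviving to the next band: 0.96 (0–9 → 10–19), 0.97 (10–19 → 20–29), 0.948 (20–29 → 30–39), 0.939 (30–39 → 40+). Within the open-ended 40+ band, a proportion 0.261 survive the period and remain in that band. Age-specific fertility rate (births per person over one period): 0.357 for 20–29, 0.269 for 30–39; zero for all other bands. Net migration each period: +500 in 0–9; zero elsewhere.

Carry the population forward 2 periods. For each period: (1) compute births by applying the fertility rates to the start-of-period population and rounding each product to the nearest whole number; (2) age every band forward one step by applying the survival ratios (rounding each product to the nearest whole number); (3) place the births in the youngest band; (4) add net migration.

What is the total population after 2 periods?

After projecting period 1:
Births: 10200 * 0.357 = 3641, 5600 * 0.269 = 1506 ⇒ total 5147
10–19: 3800 * 0.96 = 3648
20–29: 14800 * 0.97 = 14356
30–39: 10200 * 0.948 = 9670
40+: 5600 * 0.939 + 18400 * 0.261 = 5258 + 4802 = 10060
Net migration: 0–9 + 500 → 5647
End of period: [5647, 3648, 14356, 9670, 10060]
After projecting period 2:
Births: 14356 * 0.357 = 5125, 9670 * 0.269 = 2601 ⇒ total 7726
10–19: 5647 * 0.96 = 5421
20–29: 3648 * 0.97 = 3539
30–39: 14356 * 0.948 = 13609
40+: 9670 * 0.939 + 10060 * 0.261 = 9080 + 2626 = 11706
Net migration: 0–9 + 500 → 8226
End of period: [8226, 5421, 3539, 13609, 11706]
Total after period 2: 8226 + 5421 + 3539 + 13609 + 11706 = 42501

42501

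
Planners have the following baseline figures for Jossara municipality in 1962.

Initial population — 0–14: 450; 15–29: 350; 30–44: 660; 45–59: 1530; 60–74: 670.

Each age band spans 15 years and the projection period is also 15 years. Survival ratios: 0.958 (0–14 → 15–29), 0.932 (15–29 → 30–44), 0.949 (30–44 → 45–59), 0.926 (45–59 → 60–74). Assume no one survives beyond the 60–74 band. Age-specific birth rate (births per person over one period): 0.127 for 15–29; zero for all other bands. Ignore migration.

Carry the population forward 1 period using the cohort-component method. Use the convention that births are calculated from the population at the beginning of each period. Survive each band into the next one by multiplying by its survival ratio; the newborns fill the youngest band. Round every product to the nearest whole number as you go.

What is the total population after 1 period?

2844

After projecting period 1:
Births: 350 * 0.127 = 44
15–29: 450 * 0.958 = 431
30–44: 350 * 0.932 = 326
45–59: 660 * 0.949 = 626
60–74: 1530 * 0.926 = 1417
Population now: 0–14=44, 15–29=431, 30–44=326, 45–59=626, 60–74=1417
Total after period 1: 44 + 431 + 326 + 626 + 1417 = 2844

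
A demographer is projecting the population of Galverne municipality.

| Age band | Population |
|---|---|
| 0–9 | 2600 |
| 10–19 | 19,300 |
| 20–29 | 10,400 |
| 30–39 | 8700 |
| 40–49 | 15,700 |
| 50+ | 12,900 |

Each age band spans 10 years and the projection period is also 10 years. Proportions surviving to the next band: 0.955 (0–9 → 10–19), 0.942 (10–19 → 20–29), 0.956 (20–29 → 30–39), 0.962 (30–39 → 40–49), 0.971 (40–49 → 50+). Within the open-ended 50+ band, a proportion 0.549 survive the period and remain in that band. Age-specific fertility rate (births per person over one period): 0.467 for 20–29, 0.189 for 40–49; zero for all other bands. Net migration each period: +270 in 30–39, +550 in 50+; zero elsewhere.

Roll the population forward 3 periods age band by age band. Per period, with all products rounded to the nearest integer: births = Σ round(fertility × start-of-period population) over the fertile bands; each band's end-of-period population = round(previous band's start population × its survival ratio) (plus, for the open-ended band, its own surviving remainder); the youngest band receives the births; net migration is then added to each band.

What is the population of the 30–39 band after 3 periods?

Let group 1 be 0–9 through group 6 = 50+.
— Period 1 —
Births: 10400 × 0.467 = 4857, 15700 × 0.189 = 2967 → 7824
Group 2: 2600 × 0.955 = 2483
Group 3: 19300 × 0.942 = 18181
Group 4: 10400 × 0.956 = 9942
Group 5: 8700 × 0.962 = 8369
Group 6: 15700 × 0.971 + 12900 × 0.549 = 15245 + 7082 = 22327
Net migration: Group 4 + 270 → 10212; Group 6 + 550 → 22877
Population now: 0–9=7824, 10–19=2483, 20–29=18181, 30–39=10212, 40–49=8369, 50+=22877
— Period 2 —
Births: 18181 × 0.467 = 8491, 8369 × 0.189 = 1582 → 10073
Group 2: 7824 × 0.955 = 7472
Group 3: 2483 × 0.942 = 2339
Group 4: 18181 × 0.956 = 17381
Group 5: 10212 × 0.962 = 9824
Group 6: 8369 × 0.971 + 22877 × 0.549 = 8126 + 12559 = 20685
Net migration: Group 4 + 270 → 17651; Group 6 + 550 → 21235
Population now: 0–9=10073, 10–19=7472, 20–29=2339, 30–39=17651, 40–49=9824, 50+=21235
— Period 3 —
Births: 2339 × 0.467 = 1092, 9824 × 0.189 = 1857 → 2949
Group 2: 10073 × 0.955 = 9620
Group 3: 7472 × 0.942 = 7039
Group 4: 2339 × 0.956 = 2236
Group 5: 17651 × 0.962 = 16980
Group 6: 9824 × 0.971 + 21235 × 0.549 = 9539 + 11658 = 21197
Net migration: Group 4 + 270 → 2506; Group 6 + 550 → 21747
Population now: 0–9=2949, 10–19=9620, 20–29=7039, 30–39=2506, 40–49=16980, 50+=21747

2506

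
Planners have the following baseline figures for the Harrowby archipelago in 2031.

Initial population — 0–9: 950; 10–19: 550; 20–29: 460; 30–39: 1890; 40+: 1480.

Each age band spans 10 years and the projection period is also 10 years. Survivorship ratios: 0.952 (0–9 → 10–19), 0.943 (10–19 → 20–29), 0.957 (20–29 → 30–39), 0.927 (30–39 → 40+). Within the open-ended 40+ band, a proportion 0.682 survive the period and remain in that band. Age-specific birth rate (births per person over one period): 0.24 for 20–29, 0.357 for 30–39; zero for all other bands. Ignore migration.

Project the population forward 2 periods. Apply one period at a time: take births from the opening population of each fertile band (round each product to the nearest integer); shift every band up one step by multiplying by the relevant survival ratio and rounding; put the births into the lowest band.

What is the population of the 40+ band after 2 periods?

2291

After projecting period 1:
Births: 460 × 0.24 = 110, 1890 × 0.357 = 675 → 785
10–19: 950 × 0.952 = 904
20–29: 550 × 0.943 = 519
30–39: 460 × 0.957 = 440
40+: 1890 × 0.927 + 1480 × 0.682 = 1752 + 1009 = 2761
End of period: [785, 904, 519, 440, 2761]
After projecting period 2:
Births: 519 × 0.24 = 125, 440 × 0.357 = 157 → 282
10–19: 785 × 0.952 = 747
20–29: 904 × 0.943 = 852
30–39: 519 × 0.957 = 497
40+: 440 × 0.927 + 2761 × 0.682 = 408 + 1883 = 2291
End of period: [282, 747, 852, 497, 2291]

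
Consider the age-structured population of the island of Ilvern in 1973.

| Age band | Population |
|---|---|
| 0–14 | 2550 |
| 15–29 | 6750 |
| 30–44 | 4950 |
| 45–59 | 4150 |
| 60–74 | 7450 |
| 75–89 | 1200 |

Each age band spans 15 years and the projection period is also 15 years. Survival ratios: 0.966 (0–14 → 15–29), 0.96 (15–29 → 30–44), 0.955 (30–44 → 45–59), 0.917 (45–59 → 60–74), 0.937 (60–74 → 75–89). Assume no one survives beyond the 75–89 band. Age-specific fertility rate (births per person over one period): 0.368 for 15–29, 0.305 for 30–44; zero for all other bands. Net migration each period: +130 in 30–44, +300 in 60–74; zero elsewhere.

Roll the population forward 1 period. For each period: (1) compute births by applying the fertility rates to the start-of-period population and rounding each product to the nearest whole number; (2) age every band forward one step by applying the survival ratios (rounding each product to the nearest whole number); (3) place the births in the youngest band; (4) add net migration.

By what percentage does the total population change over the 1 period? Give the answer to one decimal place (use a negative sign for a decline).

6.8

(Groups numbered youngest = 1 to oldest = 6.)
[period 1]
Births: 6750 * 0.368 = 2484 ; 4950 * 0.305 = 1510 — total 3994
Group 2: 2550 * 0.966 = 2463
Group 3: 6750 * 0.96 = 6480
Group 4: 4950 * 0.955 = 4727
Group 5: 4150 * 0.917 = 3806
Group 6: 7450 * 0.937 = 6981
Net migration: Group 3 + 130 → 6610; Group 5 + 300 → 4106
End of period: [3994, 2463, 6610, 4727, 4106, 6981]
Total: 27050 → 28881; change = 1831; percentage change = 6.8%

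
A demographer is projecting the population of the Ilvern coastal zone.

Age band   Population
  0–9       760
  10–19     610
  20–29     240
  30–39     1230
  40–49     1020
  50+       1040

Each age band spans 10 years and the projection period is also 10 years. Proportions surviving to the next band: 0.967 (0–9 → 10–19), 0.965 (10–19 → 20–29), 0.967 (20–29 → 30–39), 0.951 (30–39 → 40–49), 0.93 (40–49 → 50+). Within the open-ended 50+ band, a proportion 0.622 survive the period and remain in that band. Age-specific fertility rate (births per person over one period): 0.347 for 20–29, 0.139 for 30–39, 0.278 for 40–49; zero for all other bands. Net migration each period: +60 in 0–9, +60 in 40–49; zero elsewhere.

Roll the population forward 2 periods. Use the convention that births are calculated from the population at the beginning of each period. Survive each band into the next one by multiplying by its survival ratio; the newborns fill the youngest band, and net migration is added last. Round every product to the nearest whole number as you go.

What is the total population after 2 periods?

Period 1:
Births: 240 × 0.347 = 83 ; 1230 × 0.139 = 171 ; 1020 × 0.278 = 284 — total 538
10–19: 760 × 0.967 = 735
20–29: 610 × 0.965 = 589
30–39: 240 × 0.967 = 232
40–49: 1230 × 0.951 = 1170
50+: 1020 × 0.93 + 1040 × 0.622 = 949 + 647 = 1596
Net migration: 0–9 + 60 → 598; 40–49 + 60 → 1230
Population now: 0–9=598, 10–19=735, 20–29=589, 30–39=232, 40–49=1230, 50+=1596
Period 2:
Births: 589 × 0.347 = 204 ; 232 × 0.139 = 32 ; 1230 × 0.278 = 342 — total 578
10–19: 598 × 0.967 = 578
20–29: 735 × 0.965 = 709
30–39: 589 × 0.967 = 570
40–49: 232 × 0.951 = 221
50+: 1230 × 0.93 + 1596 × 0.622 = 1144 + 993 = 2137
Net migration: 0–9 + 60 → 638; 40–49 + 60 → 281
Population now: 0–9=638, 10–19=578, 20–29=709, 30–39=570, 40–49=281, 50+=2137
Total after period 2: 638 + 578 + 709 + 570 + 281 + 2137 = 4913

4913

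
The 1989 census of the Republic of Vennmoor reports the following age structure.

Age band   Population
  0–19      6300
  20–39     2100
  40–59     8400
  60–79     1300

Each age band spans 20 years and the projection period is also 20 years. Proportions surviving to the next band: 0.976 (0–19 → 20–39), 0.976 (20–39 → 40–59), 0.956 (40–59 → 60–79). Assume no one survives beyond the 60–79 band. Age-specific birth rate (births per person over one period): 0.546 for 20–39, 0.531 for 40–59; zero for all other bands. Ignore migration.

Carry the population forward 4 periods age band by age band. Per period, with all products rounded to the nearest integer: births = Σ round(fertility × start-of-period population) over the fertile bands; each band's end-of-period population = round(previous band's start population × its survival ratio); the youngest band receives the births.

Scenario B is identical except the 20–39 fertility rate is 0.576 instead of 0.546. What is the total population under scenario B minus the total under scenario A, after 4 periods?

696

Period 1:
Births: 2100 × 0.546 = 1147, 8400 × 0.531 = 4460 → total 5607
20–39: 6300 × 0.976 = 6149
40–59: 2100 × 0.976 = 2050
60–79: 8400 × 0.956 = 8030
→ [5607, 6149, 2050, 8030]
Period 2:
Births: 6149 × 0.546 = 3357, 2050 × 0.531 = 1089 → total 4446
20–39: 5607 × 0.976 = 5472
40–59: 6149 × 0.976 = 6001
60–79: 2050 × 0.956 = 1960
→ [4446, 5472, 6001, 1960]
Period 3:
Births: 5472 × 0.546 = 2988, 6001 × 0.531 = 3187 → total 6175
20–39: 4446 × 0.976 = 4339
40–59: 5472 × 0.976 = 5341
60–79: 6001 × 0.956 = 5737
→ [6175, 4339, 5341, 5737]
Period 4:
Births: 4339 × 0.546 = 2369, 5341 × 0.531 = 2836 → total 5205
20–39: 6175 × 0.976 = 6027
40–59: 4339 × 0.976 = 4235
60–79: 5341 × 0.956 = 5106
→ [5205, 6027, 4235, 5106]
Scenario A total after 4 periods: 20573
Scenario B projection —
Period 1:
Births: 2100 × 0.576 = 1210, 8400 × 0.531 = 4460 → total 5670
20–39: 6300 × 0.976 = 6149
40–59: 2100 × 0.976 = 2050
60–79: 8400 × 0.956 = 8030
→ [5670, 6149, 2050, 8030]
Period 2:
Births: 6149 × 0.576 = 3542, 2050 × 0.531 = 1089 → total 4631
20–39: 5670 × 0.976 = 5534
40–59: 6149 × 0.976 = 6001
60–79: 2050 × 0.956 = 1960
→ [4631, 5534, 6001, 1960]
Period 3:
Births: 5534 × 0.576 = 3188, 6001 × 0.531 = 3187 → total 6375
20–39: 4631 × 0.976 = 4520
40–59: 5534 × 0.976 = 5401
60–79: 6001 × 0.956 = 5737
→ [6375, 4520, 5401, 5737]
Period 4:
Births: 4520 × 0.576 = 2604, 5401 × 0.531 = 2868 → total 5472
20–39: 6375 × 0.976 = 6222
40–59: 4520 × 0.976 = 4412
60–79: 5401 × 0.956 = 5163
→ [5472, 6222, 4412, 5163]
Scenario B total after 4 periods: 21269
Difference B − A = 21269 − 20573 = 696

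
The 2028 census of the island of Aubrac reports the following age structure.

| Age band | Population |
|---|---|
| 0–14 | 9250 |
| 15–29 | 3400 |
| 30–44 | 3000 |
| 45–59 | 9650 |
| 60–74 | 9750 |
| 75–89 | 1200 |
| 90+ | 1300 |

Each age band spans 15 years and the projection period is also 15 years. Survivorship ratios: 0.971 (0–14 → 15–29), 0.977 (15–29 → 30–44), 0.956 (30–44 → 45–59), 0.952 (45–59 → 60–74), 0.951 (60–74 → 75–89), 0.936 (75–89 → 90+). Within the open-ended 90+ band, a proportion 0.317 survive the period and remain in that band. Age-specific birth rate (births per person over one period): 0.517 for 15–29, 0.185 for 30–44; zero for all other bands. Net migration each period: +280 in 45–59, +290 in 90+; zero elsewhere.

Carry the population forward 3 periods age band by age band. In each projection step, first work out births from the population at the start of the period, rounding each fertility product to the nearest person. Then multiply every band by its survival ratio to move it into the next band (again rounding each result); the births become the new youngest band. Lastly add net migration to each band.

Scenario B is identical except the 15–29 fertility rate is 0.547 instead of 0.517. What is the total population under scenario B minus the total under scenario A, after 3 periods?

— Period 1 —
Births: 3400 × 0.517 = 1758, 3000 × 0.185 = 555 — total 2313
15–29: 9250 × 0.971 = 8982
30–44: 3400 × 0.977 = 3322
45–59: 3000 × 0.956 = 2868
60–74: 9650 × 0.952 = 9187
75–89: 9750 × 0.951 = 9272
90+: 1200 × 0.936 + 1300 × 0.317 = 1123 + 412 = 1535
Net migration: 45–59 + 280 → 3148; 90+ + 290 → 1825
Population now: 0–14=2313, 15–29=8982, 30–44=3322, 45–59=3148, 60–74=9187, 75–89=9272, 90+=1825
— Period 2 —
Births: 8982 × 0.517 = 4644, 3322 × 0.185 = 615 — total 5259
15–29: 2313 × 0.971 = 2246
30–44: 8982 × 0.977 = 8775
45–59: 3322 × 0.956 = 3176
60–74: 3148 × 0.952 = 2997
75–89: 9187 × 0.951 = 8737
90+: 9272 × 0.936 + 1825 × 0.317 = 8679 + 579 = 9258
Net migration: 45–59 + 280 → 3456; 90+ + 290 → 9548
Population now: 0–14=5259, 15–29=2246, 30–44=8775, 45–59=3456, 60–74=2997, 75–89=8737, 90+=9548
— Period 3 —
Births: 2246 × 0.517 = 1161, 8775 × 0.185 = 1623 — total 2784
15–29: 5259 × 0.971 = 5106
30–44: 2246 × 0.977 = 2194
45–59: 8775 × 0.956 = 8389
60–74: 3456 × 0.952 = 3290
75–89: 2997 × 0.951 = 2850
90+: 8737 × 0.936 + 9548 × 0.317 = 8178 + 3027 = 11205
Net migration: 45–59 + 280 → 8669; 90+ + 290 → 11495
Population now: 0–14=2784, 15–29=5106, 30–44=2194, 45–59=8669, 60–74=3290, 75–89=2850, 90+=11495
Scenario A total after 3 periods: 36388
Scenario B projection —
— Period 1 —
Births: 3400 × 0.547 = 1860, 3000 × 0.185 = 555 — total 2415
15–29: 9250 × 0.971 = 8982
30–44: 3400 × 0.977 = 3322
45–59: 3000 × 0.956 = 2868
60–74: 9650 × 0.952 = 9187
75–89: 9750 × 0.951 = 9272
90+: 1200 × 0.936 + 1300 × 0.317 = 1123 + 412 = 1535
Net migration: 45–59 + 280 → 3148; 90+ + 290 → 1825
Population now: 0–14=2415, 15–29=8982, 30–44=3322, 45–59=3148, 60–74=9187, 75–89=9272, 90+=1825
— Period 2 —
Births: 8982 × 0.547 = 4913, 3322 × 0.185 = 615 — total 5528
15–29: 2415 × 0.971 = 2345
30–44: 8982 × 0.977 = 8775
45–59: 3322 × 0.956 = 3176
60–74: 3148 × 0.952 = 2997
75–89: 9187 × 0.951 = 8737
90+: 9272 × 0.936 + 1825 × 0.317 = 8679 + 579 = 9258
Net migration: 45–59 + 280 → 3456; 90+ + 290 → 9548
Population now: 0–14=5528, 15–29=2345, 30–44=8775, 45–59=3456, 60–74=2997, 75–89=8737, 90+=9548
— Period 3 —
Births: 2345 × 0.547 = 1283, 8775 × 0.185 = 1623 — total 2906
15–29: 5528 × 0.971 = 5368
30–44: 2345 × 0.977 = 2291
45–59: 8775 × 0.956 = 8389
60–74: 3456 × 0.952 = 3290
75–89: 2997 × 0.951 = 2850
90+: 8737 × 0.936 + 9548 × 0.317 = 8178 + 3027 = 11205
Net migration: 45–59 + 280 → 8669; 90+ + 290 → 11495
Population now: 0–14=2906, 15–29=5368, 30–44=2291, 45–59=8669, 60–74=3290, 75–89=2850, 90+=11495
Scenario B total after 3 periods: 36869
Difference B − A = 36869 − 36388 = 481

481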